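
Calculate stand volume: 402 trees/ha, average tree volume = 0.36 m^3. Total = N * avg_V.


V_stand = 402 * 0.36 = 144.72 ≈ 144.7 m^3/ha

144.7 m^3/ha


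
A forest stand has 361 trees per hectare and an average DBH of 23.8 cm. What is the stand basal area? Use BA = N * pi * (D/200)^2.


(D/200)^2 = (23.8/200)^2 = 0.119^2 = 0.014161
Individual BA = 3.141593 * 0.014161 = 0.0444881 m^2
Stand BA = 361 * 0.0444881 = 16.0602 ≈ 16.06 m^2/ha

16.06 m^2/ha


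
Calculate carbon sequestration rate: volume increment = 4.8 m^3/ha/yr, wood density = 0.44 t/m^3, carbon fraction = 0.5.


C = 4.8 * 0.44 * 0.5 = 1.056 ≈ 1.06 t C/ha/yr

1.06 t C/ha/yr


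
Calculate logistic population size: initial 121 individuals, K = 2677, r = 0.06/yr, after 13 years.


(K - N0)/N0 = (2677 - 121)/121 = 2556/121 = 21.1240
r*t = 0.06 * 13 = 0.78; exp(-0.78) = 0.458406
21.1240 * 0.458406 = 9.68337
1 + 9.68337 = 10.6834
N = 2677 / 10.6834 = 250.576 ≈ 251

251


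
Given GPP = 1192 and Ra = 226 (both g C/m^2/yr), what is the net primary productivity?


NPP = GPP - Ra = 1192 - 226 = 966 g C/m^2/yr

966 g C/m^2/yr


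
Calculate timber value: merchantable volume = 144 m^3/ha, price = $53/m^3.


Value = 144 * 53 = $7632/ha

$7632/ha


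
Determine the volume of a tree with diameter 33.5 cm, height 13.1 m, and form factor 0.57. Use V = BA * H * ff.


(D/200)^2 = (33.5/200)^2 = 0.1675^2 = 0.02805625
BA = 3.141593 * 0.02805625 = 0.0881413 m^2
V = 0.0881413 * 13.1 * 0.57 = 0.658151 ≈ 0.658 m^3

0.658 m^3


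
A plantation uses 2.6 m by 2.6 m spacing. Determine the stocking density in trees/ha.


N = 10000 / 2.6^2 = 10000 / 6.76 = 1479.29 ≈ 1479 trees/ha

1479 trees/ha


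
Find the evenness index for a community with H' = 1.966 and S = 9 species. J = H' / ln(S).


ln(9) = 2.19722
J = H' / ln(S) = 1.966 / 2.19722 = 0.894767 ≈ 0.8948

0.8948


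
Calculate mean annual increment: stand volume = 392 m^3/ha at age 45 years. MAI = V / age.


MAI = 392 / 45 = 8.7111 ≈ 8.71 m^3/ha/yr

8.71 m^3/ha/yr


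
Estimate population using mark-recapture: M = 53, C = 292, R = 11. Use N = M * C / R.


N = M * C / R = 53 * 292 / 11 = 15476 / 11 = 1406.91 ≈ 1407

1407 individuals


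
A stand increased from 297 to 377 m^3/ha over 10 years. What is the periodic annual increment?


PAI = (V2 - V1) / period = (377 - 297) / 10 = 80 / 10 = 8.00 m^3/ha/yr

8.00 m^3/ha/yr


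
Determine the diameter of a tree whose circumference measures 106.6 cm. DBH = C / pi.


DBH = C / pi = 106.6 / 3.141593 = 33.9318 ≈ 33.93 cm

33.93 cm


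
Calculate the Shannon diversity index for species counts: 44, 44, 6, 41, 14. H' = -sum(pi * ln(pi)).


Total N = 44 + 44 + 6 + 41 + 14 = 149
Per-species terms:
  p = 44/149 = 0.295302; ln(p) = -1.219757; p*ln(p) = 0.295302 * (-1.219757) = -0.360197
  p = 44/149 = 0.295302; ln(p) = -1.219757; p*ln(p) = 0.295302 * (-1.219757) = -0.360197
  p = 6/149 = 0.040268; ln(p) = -3.212198; p*ln(p) = 0.040268 * (-3.212198) = -0.129349
  p = 41/149 = 0.275168; ln(p) = -1.290373; p*ln(p) = 0.275168 * (-1.290373) = -0.355069
  p = 14/149 = 0.093960; ln(p) = -2.364886; p*ln(p) = 0.093960 * (-2.364886) = -0.222205
sum(p*ln(p)) = (-0.360197) + (-0.360197) + (-0.129349) + (-0.355069) + (-0.222205) = -1.427017
H' = -(-1.427017) = 1.427017 ≈ 1.4270

1.4270


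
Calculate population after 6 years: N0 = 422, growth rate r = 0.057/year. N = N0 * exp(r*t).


r*t = 0.057 * 6 = 0.342
exp(0.342) = 1.40776
N = 422 * 1.40776 = 594.075 ≈ 594

594


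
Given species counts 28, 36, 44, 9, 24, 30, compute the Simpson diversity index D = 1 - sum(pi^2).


Total N = 28 + 36 + 44 + 9 + 24 + 30 = 171
Per-species terms:
  p = 28/171 = 0.163743; p^2 = 0.163743^2 = 0.026812
  p = 36/171 = 0.210526; p^2 = 0.210526^2 = 0.044321
  p = 44/171 = 0.257310; p^2 = 0.257310^2 = 0.066208
  p = 9/171 = 0.052632; p^2 = 0.052632^2 = 0.002770
  p = 24/171 = 0.140351; p^2 = 0.140351^2 = 0.019698
  p = 30/171 = 0.175439; p^2 = 0.175439^2 = 0.030779
sum(p^2) = 0.026812 + 0.044321 + 0.066208 + 0.002770 + 0.019698 + 0.030779 = 0.190588
D = 1 - 0.190588 = 0.809412 ≈ 0.8094

0.8094


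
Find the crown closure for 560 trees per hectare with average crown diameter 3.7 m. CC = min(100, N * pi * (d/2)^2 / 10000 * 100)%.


(d/2)^2 = (3.7/2)^2 = 1.85^2 = 3.4225
Crown area = 3.141593 * 3.4225 = 10.7521 m^2
N * area / 10000 * 100 = 560 * 10.7521 / 10000 * 100 = 60.2118
CC = min(100, 60.2118) = 60.2118 ≈ 60.2%

60.2%


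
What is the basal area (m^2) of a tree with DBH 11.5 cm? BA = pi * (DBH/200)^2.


D/200 = 11.5/200 = 0.0575 m
(D/200)^2 = 0.0575^2 = 0.00330625
BA = 3.141593 * 0.00330625 = 0.0103869 ≈ 0.0104 m^2

0.0104 m^2


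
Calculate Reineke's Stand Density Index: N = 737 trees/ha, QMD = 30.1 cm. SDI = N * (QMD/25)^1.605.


QMD/25 = 30.1/25 = 1.204
(1.204)^1.605 = exp(1.605 * ln(1.204)) = exp(1.605 * 0.185649) = exp(0.297967) = 1.34712
SDI = 737 * 1.34712 = 992.827 ≈ 993

993


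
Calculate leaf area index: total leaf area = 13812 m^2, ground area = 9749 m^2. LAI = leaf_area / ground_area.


LAI = 13812 / 9749 = 1.4168 ≈ 1.42

1.42


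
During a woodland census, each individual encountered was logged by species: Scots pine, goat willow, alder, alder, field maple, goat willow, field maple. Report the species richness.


Total individuals logged = 7
Distinct species (count of individuals): Scots pine (1), goat willow (2), alder (2), field maple (2)
Species richness = number of distinct species = 4

4


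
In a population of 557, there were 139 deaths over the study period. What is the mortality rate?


Mortality rate = 139 / 557 = 0.249551 ≈ 0.2496

0.2496


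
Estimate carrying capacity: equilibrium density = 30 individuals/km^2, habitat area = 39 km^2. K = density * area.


K = 30 * 39 = 1170 individuals

1170 individuals


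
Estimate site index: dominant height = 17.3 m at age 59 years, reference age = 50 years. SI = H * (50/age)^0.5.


50/59 = 0.847458
(0.847458)^0.5 = 0.920575
SI = 17.3 * 0.920575 = 15.9259 ≈ 15.9 m

15.9 m


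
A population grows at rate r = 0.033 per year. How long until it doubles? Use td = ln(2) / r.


td = ln(2) / 0.033 = 0.693147 / 0.033 = 21.0045 ≈ 21.0 years

21.0 years


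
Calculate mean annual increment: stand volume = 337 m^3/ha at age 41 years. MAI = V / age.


MAI = 337 / 41 = 8.2195 ≈ 8.22 m^3/ha/yr

8.22 m^3/ha/yr


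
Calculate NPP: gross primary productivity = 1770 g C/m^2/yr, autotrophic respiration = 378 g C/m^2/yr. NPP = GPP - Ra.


NPP = GPP - Ra = 1770 - 378 = 1392 g C/m^2/yr

1392 g C/m^2/yr


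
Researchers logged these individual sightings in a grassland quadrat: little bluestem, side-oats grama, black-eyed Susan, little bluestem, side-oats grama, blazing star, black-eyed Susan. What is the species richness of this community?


Total individuals logged = 7
Distinct species (count of individuals): little bluestem (2), side-oats grama (2), black-eyed Susan (2), blazing star (1)
Species richness = number of distinct species = 4

4


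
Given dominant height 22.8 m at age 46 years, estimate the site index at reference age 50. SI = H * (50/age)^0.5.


50/46 = 1.08696
(1.08696)^0.5 = 1.04257
SI = 22.8 * 1.04257 = 23.7706 ≈ 23.8 m

23.8 m


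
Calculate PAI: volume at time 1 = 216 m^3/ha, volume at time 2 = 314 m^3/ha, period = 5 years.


PAI = (V2 - V1) / period = (314 - 216) / 5 = 98 / 5 = 19.60 m^3/ha/yr

19.60 m^3/ha/yr


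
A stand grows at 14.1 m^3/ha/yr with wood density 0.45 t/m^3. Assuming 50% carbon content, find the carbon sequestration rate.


C = 14.1 * 0.45 * 0.5 = 3.1725 ≈ 3.17 t C/ha/yr

3.17 t C/ha/yr


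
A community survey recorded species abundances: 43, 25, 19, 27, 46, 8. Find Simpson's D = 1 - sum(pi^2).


Total N = 43 + 25 + 19 + 27 + 46 + 8 = 168
Per-species terms:
  p = 43/168 = 0.255952; p^2 = 0.255952^2 = 0.065511
  p = 25/168 = 0.148810; p^2 = 0.148810^2 = 0.022144
  p = 19/168 = 0.113095; p^2 = 0.113095^2 = 0.012790
  p = 27/168 = 0.160714; p^2 = 0.160714^2 = 0.025829
  p = 46/168 = 0.273810; p^2 = 0.273810^2 = 0.074972
  p = 8/168 = 0.047619; p^2 = 0.047619^2 = 0.002268
sum(p^2) = 0.065511 + 0.022144 + 0.012790 + 0.025829 + 0.074972 + 0.002268 = 0.203514
D = 1 - 0.203514 = 0.796486 ≈ 0.7965

0.7965


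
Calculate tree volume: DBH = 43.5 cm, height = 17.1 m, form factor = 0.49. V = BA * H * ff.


(D/200)^2 = (43.5/200)^2 = 0.2175^2 = 0.04730625
BA = 3.141593 * 0.04730625 = 0.148617 m^2
V = 0.148617 * 17.1 * 0.49 = 1.24526 ≈ 1.245 m^3

1.245 m^3


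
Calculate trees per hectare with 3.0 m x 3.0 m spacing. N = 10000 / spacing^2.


N = 10000 / 3.0^2 = 10000 / 9 = 1111.11 ≈ 1111 trees/ha

1111 trees/ha


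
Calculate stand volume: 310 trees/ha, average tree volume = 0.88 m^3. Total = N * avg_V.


V_stand = 310 * 0.88 = 272.8 m^3/ha

272.8 m^3/ha


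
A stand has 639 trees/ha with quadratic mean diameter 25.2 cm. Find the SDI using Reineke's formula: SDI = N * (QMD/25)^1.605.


QMD/25 = 25.2/25 = 1.008
(1.008)^1.605 = exp(1.605 * ln(1.008)) = exp(1.605 * 0.00796817) = exp(0.0127889) = 1.01287
SDI = 639 * 1.01287 = 647.224 ≈ 647

647


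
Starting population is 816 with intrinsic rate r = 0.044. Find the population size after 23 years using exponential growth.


r*t = 0.044 * 23 = 1.012
exp(1.012) = 2.75110
N = 816 * 2.75110 = 2244.90 ≈ 2245

2245


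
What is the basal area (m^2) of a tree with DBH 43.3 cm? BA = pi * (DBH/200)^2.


D/200 = 43.3/200 = 0.2165 m
(D/200)^2 = 0.2165^2 = 0.04687225
BA = 3.141593 * 0.04687225 = 0.147254 ≈ 0.1473 m^2

0.1473 m^2


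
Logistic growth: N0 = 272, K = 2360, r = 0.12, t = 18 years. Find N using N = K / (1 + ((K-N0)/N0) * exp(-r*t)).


(K - N0)/N0 = (2360 - 272)/272 = 2088/272 = 7.67647
r*t = 0.12 * 18 = 2.16; exp(-2.16) = 0.115325
7.67647 * 0.115325 = 0.885289
1 + 0.885289 = 1.88529
N = 2360 / 1.88529 = 1251.80 ≈ 1252

1252


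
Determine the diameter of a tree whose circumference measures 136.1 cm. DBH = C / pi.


DBH = C / pi = 136.1 / 3.141593 = 43.3220 ≈ 43.32 cm

43.32 cm


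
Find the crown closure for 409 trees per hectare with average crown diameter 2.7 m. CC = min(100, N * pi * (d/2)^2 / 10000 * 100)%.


(d/2)^2 = (2.7/2)^2 = 1.35^2 = 1.8225
Crown area = 3.141593 * 1.8225 = 5.72555 m^2
N * area / 10000 * 100 = 409 * 5.72555 / 10000 * 100 = 23.4175
CC = min(100, 23.4175) = 23.4175 ≈ 23.4%

23.4%


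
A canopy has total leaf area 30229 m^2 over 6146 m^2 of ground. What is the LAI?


LAI = 30229 / 6146 = 4.9185 ≈ 4.92

4.92


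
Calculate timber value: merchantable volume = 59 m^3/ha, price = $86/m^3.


Value = 59 * 86 = $5074/ha

$5074/ha


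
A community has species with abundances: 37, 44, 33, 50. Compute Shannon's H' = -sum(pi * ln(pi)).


Total N = 37 + 44 + 33 + 50 = 164
Per-species terms:
  p = 37/164 = 0.225610; ln(p) = -1.488947; p*ln(p) = 0.225610 * (-1.488947) = -0.335921
  p = 44/164 = 0.268293; ln(p) = -1.315676; p*ln(p) = 0.268293 * (-1.315676) = -0.352987
  p = 33/164 = 0.201220; ln(p) = -1.603356; p*ln(p) = 0.201220 * (-1.603356) = -0.322627
  p = 50/164 = 0.304878; ln(p) = -1.187844; p*ln(p) = 0.304878 * (-1.187844) = -0.362148
sum(p*ln(p)) = (-0.335921) + (-0.352987) + (-0.322627) + (-0.362148) = -1.373683
H' = -(-1.373683) = 1.373683 ≈ 1.3737

1.3737


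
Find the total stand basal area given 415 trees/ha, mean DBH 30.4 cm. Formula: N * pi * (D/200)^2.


(D/200)^2 = (30.4/200)^2 = 0.152^2 = 0.023104
Individual BA = 3.141593 * 0.023104 = 0.0725834 m^2
Stand BA = 415 * 0.0725834 = 30.1221 ≈ 30.12 m^2/ha

30.12 m^2/ha


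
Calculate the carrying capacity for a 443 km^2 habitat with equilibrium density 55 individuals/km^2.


K = 55 * 443 = 24365 individuals

24365 individuals


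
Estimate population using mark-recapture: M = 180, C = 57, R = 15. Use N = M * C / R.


N = M * C / R = 180 * 57 / 15 = 10260 / 15 = 684

684 individuals


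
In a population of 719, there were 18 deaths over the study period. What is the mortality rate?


Mortality rate = 18 / 719 = 0.025035 ≈ 0.0250

0.0250


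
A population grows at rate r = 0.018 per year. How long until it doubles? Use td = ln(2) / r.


td = ln(2) / 0.018 = 0.693147 / 0.018 = 38.5082 ≈ 38.5 years

38.5 years


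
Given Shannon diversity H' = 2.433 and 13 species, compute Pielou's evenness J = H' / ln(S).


ln(13) = 2.56495
J = H' / ln(S) = 2.433 / 2.56495 = 0.948557 ≈ 0.9486

0.9486


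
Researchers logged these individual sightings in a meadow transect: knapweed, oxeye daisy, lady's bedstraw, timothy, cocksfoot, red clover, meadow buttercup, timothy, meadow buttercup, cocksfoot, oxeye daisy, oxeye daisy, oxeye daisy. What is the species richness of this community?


Total individuals logged = 13
Distinct species (count of individuals): knapweed (1), oxeye daisy (4), lady's bedstraw (1), timothy (2), cocksfoot (2), red clover (1), meadow buttercup (2)
Species richness = number of distinct species = 7

7


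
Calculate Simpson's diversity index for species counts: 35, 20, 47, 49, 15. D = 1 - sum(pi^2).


Total N = 35 + 20 + 47 + 49 + 15 = 166
Per-species terms:
  p = 35/166 = 0.210843; p^2 = 0.210843^2 = 0.044455
  p = 20/166 = 0.120482; p^2 = 0.120482^2 = 0.014516
  p = 47/166 = 0.283133; p^2 = 0.283133^2 = 0.080164
  p = 49/166 = 0.295181; p^2 = 0.295181^2 = 0.087132
  p = 15/166 = 0.090361; p^2 = 0.090361^2 = 0.008165
sum(p^2) = 0.044455 + 0.014516 + 0.080164 + 0.087132 + 0.008165 = 0.234432
D = 1 - 0.234432 = 0.765568 ≈ 0.7656

0.7656


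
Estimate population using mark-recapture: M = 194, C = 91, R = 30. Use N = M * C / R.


N = M * C / R = 194 * 91 / 30 = 17654 / 30 = 588.47 ≈ 588

588 individuals


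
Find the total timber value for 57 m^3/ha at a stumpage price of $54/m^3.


Value = 57 * 54 = $3078/ha

$3078/ha


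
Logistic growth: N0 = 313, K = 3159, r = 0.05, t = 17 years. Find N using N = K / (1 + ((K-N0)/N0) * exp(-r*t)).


(K - N0)/N0 = (3159 - 313)/313 = 2846/313 = 9.09265
r*t = 0.05 * 17 = 0.85; exp(-0.85) = 0.427415
9.09265 * 0.427415 = 3.88633
1 + 3.88633 = 4.88633
N = 3159 / 4.88633 = 646.497 ≈ 646

646


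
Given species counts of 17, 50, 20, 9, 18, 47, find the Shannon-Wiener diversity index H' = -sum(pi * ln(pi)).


Total N = 17 + 50 + 20 + 9 + 18 + 47 = 161
Per-species terms:
  p = 17/161 = 0.105590; ln(p) = -2.248192; p*ln(p) = 0.105590 * (-2.248192) = -0.237387
  p = 50/161 = 0.310559; ln(p) = -1.169381; p*ln(p) = 0.310559 * (-1.169381) = -0.363162
  p = 20/161 = 0.124224; ln(p) = -2.085669; p*ln(p) = 0.124224 * (-2.085669) = -0.259090
  p = 9/161 = 0.055901; ln(p) = -2.884173; p*ln(p) = 0.055901 * (-2.884173) = -0.161228
  p = 18/161 = 0.111801; ln(p) = -2.191035; p*ln(p) = 0.111801 * (-2.191035) = -0.244960
  p = 47/161 = 0.291925; ln(p) = -1.231258; p*ln(p) = 0.291925 * (-1.231258) = -0.359435
sum(p*ln(p)) = (-0.237387) + (-0.363162) + (-0.259090) + (-0.161228) + (-0.244960) + (-0.359435) = -1.625262
H' = -(-1.625262) = 1.625262 ≈ 1.6253

1.6253


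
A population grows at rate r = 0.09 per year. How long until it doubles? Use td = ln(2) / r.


td = ln(2) / 0.09 = 0.693147 / 0.09 = 7.70163 ≈ 7.7 years

7.7 years


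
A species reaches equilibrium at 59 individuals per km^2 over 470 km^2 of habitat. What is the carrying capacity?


K = 59 * 470 = 27730 individuals

27730 individuals


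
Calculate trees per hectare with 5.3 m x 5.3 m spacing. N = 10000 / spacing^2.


N = 10000 / 5.3^2 = 10000 / 28.09 = 355.999 ≈ 356 trees/ha

356 trees/ha


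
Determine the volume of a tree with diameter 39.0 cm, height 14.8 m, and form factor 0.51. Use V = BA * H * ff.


(D/200)^2 = (39.0/200)^2 = 0.195^2 = 0.038025
BA = 3.141593 * 0.038025 = 0.119459 m^2
V = 0.119459 * 14.8 * 0.51 = 0.901677 ≈ 0.902 m^3

0.902 m^3


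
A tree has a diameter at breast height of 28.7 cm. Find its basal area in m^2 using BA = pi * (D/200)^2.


D/200 = 28.7/200 = 0.1435 m
(D/200)^2 = 0.1435^2 = 0.02059225
BA = 3.141593 * 0.02059225 = 0.0646925 ≈ 0.0647 m^2

0.0647 m^2


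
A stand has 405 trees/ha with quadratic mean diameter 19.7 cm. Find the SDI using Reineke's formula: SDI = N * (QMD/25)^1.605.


QMD/25 = 19.7/25 = 0.788
(0.788)^1.605 = exp(1.605 * ln(0.788)) = exp(1.605 * (-0.238257)) = exp(-0.382402) = 0.682221
SDI = 405 * 0.682221 = 276.300 ≈ 276

276


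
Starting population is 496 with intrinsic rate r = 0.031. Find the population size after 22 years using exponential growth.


r*t = 0.031 * 22 = 0.682
exp(0.682) = 1.97783
N = 496 * 1.97783 = 981.004 ≈ 981

981


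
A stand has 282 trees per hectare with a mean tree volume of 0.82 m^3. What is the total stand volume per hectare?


V_stand = 282 * 0.82 = 231.24 ≈ 231.2 m^3/ha

231.2 m^3/ha


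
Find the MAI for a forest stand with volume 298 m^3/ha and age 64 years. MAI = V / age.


MAI = 298 / 64 = 4.6563 ≈ 4.66 m^3/ha/yr

4.66 m^3/ha/yr


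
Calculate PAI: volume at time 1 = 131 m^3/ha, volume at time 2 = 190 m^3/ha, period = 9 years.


PAI = (V2 - V1) / period = (190 - 131) / 9 = 59 / 9 = 6.5556 ≈ 6.56 m^3/ha/yr

6.56 m^3/ha/yr


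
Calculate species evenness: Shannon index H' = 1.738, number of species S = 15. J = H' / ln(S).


ln(15) = 2.70805
J = H' / ln(S) = 1.738 / 2.70805 = 0.641790 ≈ 0.6418

0.6418


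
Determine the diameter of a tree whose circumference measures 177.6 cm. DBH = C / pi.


DBH = C / pi = 177.6 / 3.141593 = 56.5318 ≈ 56.53 cm

56.53 cm


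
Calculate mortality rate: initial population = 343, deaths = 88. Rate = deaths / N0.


Mortality rate = 88 / 343 = 0.256560 ≈ 0.2566

0.2566


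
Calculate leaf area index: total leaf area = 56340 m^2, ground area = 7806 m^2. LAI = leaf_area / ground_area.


LAI = 56340 / 7806 = 7.2175 ≈ 7.22

7.22


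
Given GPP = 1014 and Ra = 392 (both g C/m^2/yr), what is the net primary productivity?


NPP = GPP - Ra = 1014 - 392 = 622 g C/m^2/yr

622 g C/m^2/yr


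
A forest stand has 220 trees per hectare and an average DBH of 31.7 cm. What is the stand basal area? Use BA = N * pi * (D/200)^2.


(D/200)^2 = (31.7/200)^2 = 0.1585^2 = 0.02512225
Individual BA = 3.141593 * 0.02512225 = 0.0789239 m^2
Stand BA = 220 * 0.0789239 = 17.3633 ≈ 17.36 m^2/ha

17.36 m^2/ha


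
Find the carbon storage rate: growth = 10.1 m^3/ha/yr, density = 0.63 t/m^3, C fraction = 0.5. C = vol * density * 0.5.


C = 10.1 * 0.63 * 0.5 = 3.1815 ≈ 3.18 t C/ha/yr

3.18 t C/ha/yr


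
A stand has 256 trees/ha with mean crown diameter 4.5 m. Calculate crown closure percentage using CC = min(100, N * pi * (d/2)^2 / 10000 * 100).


(d/2)^2 = (4.5/2)^2 = 2.25^2 = 5.0625
Crown area = 3.141593 * 5.0625 = 15.9043 m^2
N * area / 10000 * 100 = 256 * 15.9043 / 10000 * 100 = 40.7150
CC = min(100, 40.7150) = 40.7150 ≈ 40.7%

40.7%


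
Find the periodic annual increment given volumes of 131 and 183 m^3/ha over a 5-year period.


PAI = (V2 - V1) / period = (183 - 131) / 5 = 52 / 5 = 10.40 m^3/ha/yr

10.40 m^3/ha/yr


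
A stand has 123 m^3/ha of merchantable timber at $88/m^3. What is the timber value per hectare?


Value = 123 * 88 = $10824/ha

$10824/ha


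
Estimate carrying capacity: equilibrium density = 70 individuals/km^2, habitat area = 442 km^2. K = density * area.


K = 70 * 442 = 30940 individuals

30940 individuals


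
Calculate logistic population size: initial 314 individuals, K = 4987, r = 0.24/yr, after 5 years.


(K - N0)/N0 = (4987 - 314)/314 = 4673/314 = 14.8822
r*t = 0.24 * 5 = 1.2; exp(-1.2) = 0.301194
14.8822 * 0.301194 = 4.48243
1 + 4.48243 = 5.48243
N = 4987 / 5.48243 = 909.633 ≈ 910

910


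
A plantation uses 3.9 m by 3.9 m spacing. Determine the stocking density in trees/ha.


N = 10000 / 3.9^2 = 10000 / 15.21 = 657.462 ≈ 657 trees/ha

657 trees/ha


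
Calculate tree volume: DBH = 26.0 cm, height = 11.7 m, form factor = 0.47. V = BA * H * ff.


(D/200)^2 = (26.0/200)^2 = 0.13^2 = 0.0169
BA = 3.141593 * 0.0169 = 0.0530929 m^2
V = 0.0530929 * 11.7 * 0.47 = 0.291958 ≈ 0.292 m^3

0.292 m^3


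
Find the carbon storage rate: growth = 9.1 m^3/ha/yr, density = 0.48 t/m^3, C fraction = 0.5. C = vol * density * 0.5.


C = 9.1 * 0.48 * 0.5 = 2.184 ≈ 2.18 t C/ha/yr

2.18 t C/ha/yr


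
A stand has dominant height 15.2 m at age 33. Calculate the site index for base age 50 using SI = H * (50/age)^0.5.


50/33 = 1.51515
(1.51515)^0.5 = 1.23091
SI = 15.2 * 1.23091 = 18.7098 ≈ 18.7 m

18.7 m


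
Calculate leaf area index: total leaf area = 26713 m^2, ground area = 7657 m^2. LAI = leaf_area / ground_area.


LAI = 26713 / 7657 = 3.4887 ≈ 3.49

3.49


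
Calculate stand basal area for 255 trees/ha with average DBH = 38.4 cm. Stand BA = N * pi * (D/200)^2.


(D/200)^2 = (38.4/200)^2 = 0.192^2 = 0.036864
Individual BA = 3.141593 * 0.036864 = 0.115812 m^2
Stand BA = 255 * 0.115812 = 29.5321 ≈ 29.53 m^2/ha

29.53 m^2/ha


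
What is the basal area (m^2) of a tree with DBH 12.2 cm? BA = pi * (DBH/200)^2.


D/200 = 12.2/200 = 0.061 m
(D/200)^2 = 0.061^2 = 0.003721
BA = 3.141593 * 0.003721 = 0.0116899 ≈ 0.0117 m^2

0.0117 m^2


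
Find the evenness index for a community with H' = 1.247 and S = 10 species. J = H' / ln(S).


ln(10) = 2.30259
J = H' / ln(S) = 1.247 / 2.30259 = 0.541564 ≈ 0.5416

0.5416


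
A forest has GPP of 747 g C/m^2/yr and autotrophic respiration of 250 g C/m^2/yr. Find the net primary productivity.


NPP = GPP - Ra = 747 - 250 = 497 g C/m^2/yr

497 g C/m^2/yr


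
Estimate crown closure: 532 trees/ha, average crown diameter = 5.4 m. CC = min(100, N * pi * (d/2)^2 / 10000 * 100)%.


(d/2)^2 = (5.4/2)^2 = 2.7^2 = 7.29
Crown area = 3.141593 * 7.29 = 22.9022 m^2
N * area / 10000 * 100 = 532 * 22.9022 / 10000 * 100 = 121.840
CC = min(100, 121.840) = 100%

100%


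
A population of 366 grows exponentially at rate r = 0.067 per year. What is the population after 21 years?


r*t = 0.067 * 21 = 1.407
exp(1.407) = 4.08369
N = 366 * 4.08369 = 1494.63 ≈ 1495

1495


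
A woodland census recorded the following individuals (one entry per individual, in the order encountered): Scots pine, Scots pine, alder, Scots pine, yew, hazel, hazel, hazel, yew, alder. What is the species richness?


Total individuals logged = 10
Distinct species (count of individuals): Scots pine (3), alder (2), yew (2), hazel (3)
Species richness = number of distinct species = 4

4


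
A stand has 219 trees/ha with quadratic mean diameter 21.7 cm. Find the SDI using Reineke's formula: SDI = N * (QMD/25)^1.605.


QMD/25 = 21.7/25 = 0.868
(0.868)^1.605 = exp(1.605 * ln(0.868)) = exp(1.605 * (-0.141564)) = exp(-0.227210) = 0.796753
SDI = 219 * 0.796753 = 174.489 ≈ 174

174


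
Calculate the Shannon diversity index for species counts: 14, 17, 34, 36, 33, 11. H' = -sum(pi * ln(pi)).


Total N = 14 + 17 + 34 + 36 + 33 + 11 = 145
Per-species terms:
  p = 14/145 = 0.096552; ln(p) = -2.337674; p*ln(p) = 0.096552 * (-2.337674) = -0.225707
  p = 17/145 = 0.117241; ln(p) = -2.143524; p*ln(p) = 0.117241 * (-2.143524) = -0.251309
  p = 34/145 = 0.234483; ln(p) = -1.450372; p*ln(p) = 0.234483 * (-1.450372) = -0.340088
  p = 36/145 = 0.248276; ln(p) = -1.393214; p*ln(p) = 0.248276 * (-1.393214) = -0.345902
  p = 33/145 = 0.227586; ln(p) = -1.480227; p*ln(p) = 0.227586 * (-1.480227) = -0.336879
  p = 11/145 = 0.075862; ln(p) = -2.578839; p*ln(p) = 0.075862 * (-2.578839) = -0.195636
sum(p*ln(p)) = (-0.225707) + (-0.251309) + (-0.340088) + (-0.345902) + (-0.336879) + (-0.195636) = -1.695521
H' = -(-1.695521) = 1.695521 ≈ 1.6955

1.6955


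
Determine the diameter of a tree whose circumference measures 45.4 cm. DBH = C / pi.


DBH = C / pi = 45.4 / 3.141593 = 14.4513 ≈ 14.45 cm

14.45 cm


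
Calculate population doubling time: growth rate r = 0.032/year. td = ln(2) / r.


td = ln(2) / 0.032 = 0.693147 / 0.032 = 21.6608 ≈ 21.7 years

21.7 years


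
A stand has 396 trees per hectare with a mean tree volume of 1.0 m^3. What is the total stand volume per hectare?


V_stand = 396 * 1.0 = 396.0 m^3/ha

396.0 m^3/ha


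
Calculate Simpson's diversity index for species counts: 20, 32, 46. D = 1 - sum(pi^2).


Total N = 20 + 32 + 46 = 98
Per-species terms:
  p = 20/98 = 0.204082; p^2 = 0.204082^2 = 0.041649
  p = 32/98 = 0.326531; p^2 = 0.326531^2 = 0.106622
  p = 46/98 = 0.469388; p^2 = 0.469388^2 = 0.220325
sum(p^2) = 0.041649 + 0.106622 + 0.220325 = 0.368596
D = 1 - 0.368596 = 0.631404 ≈ 0.6314

0.6314


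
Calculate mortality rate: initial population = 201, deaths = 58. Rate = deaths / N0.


Mortality rate = 58 / 201 = 0.288557 ≈ 0.2886

0.2886


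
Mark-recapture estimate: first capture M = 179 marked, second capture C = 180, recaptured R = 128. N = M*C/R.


N = M * C / R = 179 * 180 / 128 = 32220 / 128 = 251.72 ≈ 252

252 individuals


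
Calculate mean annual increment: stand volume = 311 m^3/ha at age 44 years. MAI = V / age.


MAI = 311 / 44 = 7.0682 ≈ 7.07 m^3/ha/yr

7.07 m^3/ha/yr


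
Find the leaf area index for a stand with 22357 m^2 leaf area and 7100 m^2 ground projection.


LAI = 22357 / 7100 = 3.1489 ≈ 3.15

3.15


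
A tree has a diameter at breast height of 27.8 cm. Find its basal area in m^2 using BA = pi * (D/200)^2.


D/200 = 27.8/200 = 0.139 m
(D/200)^2 = 0.139^2 = 0.019321
BA = 3.141593 * 0.019321 = 0.0606987 ≈ 0.0607 m^2

0.0607 m^2


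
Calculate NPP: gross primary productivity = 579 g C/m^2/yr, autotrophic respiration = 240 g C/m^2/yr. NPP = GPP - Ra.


NPP = GPP - Ra = 579 - 240 = 339 g C/m^2/yr

339 g C/m^2/yr


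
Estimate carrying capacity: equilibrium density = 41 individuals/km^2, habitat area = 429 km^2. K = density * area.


K = 41 * 429 = 17589 individuals

17589 individuals


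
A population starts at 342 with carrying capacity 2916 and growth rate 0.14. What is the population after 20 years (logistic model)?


(K - N0)/N0 = (2916 - 342)/342 = 2574/342 = 7.52632
r*t = 0.14 * 20 = 2.8; exp(-2.8) = 0.0608101
7.52632 * 0.0608101 = 0.457676
1 + 0.457676 = 1.45768
N = 2916 / 1.45768 = 2000.44 ≈ 2000

2000


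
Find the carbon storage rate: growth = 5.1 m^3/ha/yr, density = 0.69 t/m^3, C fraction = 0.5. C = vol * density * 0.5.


C = 5.1 * 0.69 * 0.5 = 1.7595 ≈ 1.76 t C/ha/yr

1.76 t C/ha/yr


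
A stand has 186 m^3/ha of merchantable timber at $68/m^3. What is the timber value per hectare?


Value = 186 * 68 = $12648/ha

$12648/ha


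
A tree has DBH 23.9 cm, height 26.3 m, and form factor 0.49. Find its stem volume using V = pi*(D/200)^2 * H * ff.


(D/200)^2 = (23.9/200)^2 = 0.1195^2 = 0.01428025
BA = 3.141593 * 0.01428025 = 0.0448627 m^2
V = 0.0448627 * 26.3 * 0.49 = 0.578146 ≈ 0.578 m^3

0.578 m^3


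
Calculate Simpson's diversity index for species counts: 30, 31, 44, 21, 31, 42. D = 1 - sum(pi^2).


Total N = 30 + 31 + 44 + 21 + 31 + 42 = 199
Per-species terms:
  p = 30/199 = 0.150754; p^2 = 0.150754^2 = 0.022727
  p = 31/199 = 0.155779; p^2 = 0.155779^2 = 0.024267
  p = 44/199 = 0.221106; p^2 = 0.221106^2 = 0.048888
  p = 21/199 = 0.105528; p^2 = 0.105528^2 = 0.011136
  p = 31/199 = 0.155779; p^2 = 0.155779^2 = 0.024267
  p = 42/199 = 0.211055; p^2 = 0.211055^2 = 0.044544
sum(p^2) = 0.022727 + 0.024267 + 0.048888 + 0.011136 + 0.024267 + 0.044544 = 0.175829
D = 1 - 0.175829 = 0.824171 ≈ 0.8242

0.8242


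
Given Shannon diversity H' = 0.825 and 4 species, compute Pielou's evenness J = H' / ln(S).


ln(4) = 1.38629
J = H' / ln(S) = 0.825 / 1.38629 = 0.595114 ≈ 0.5951

0.5951


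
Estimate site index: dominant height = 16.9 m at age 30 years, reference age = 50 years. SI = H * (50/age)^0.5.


50/30 = 1.66667
(1.66667)^0.5 = 1.29100
SI = 16.9 * 1.29100 = 21.8179 ≈ 21.8 m

21.8 m


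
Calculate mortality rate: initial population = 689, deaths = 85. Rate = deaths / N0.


Mortality rate = 85 / 689 = 0.123367 ≈ 0.1234

0.1234


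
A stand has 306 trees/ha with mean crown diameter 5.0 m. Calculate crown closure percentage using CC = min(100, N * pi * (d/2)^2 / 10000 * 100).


(d/2)^2 = (5.0/2)^2 = 2.5^2 = 6.25
Crown area = 3.141593 * 6.25 = 19.6350 m^2
N * area / 10000 * 100 = 306 * 19.6350 / 10000 * 100 = 60.0831
CC = min(100, 60.0831) = 60.0831 ≈ 60.1%

60.1%


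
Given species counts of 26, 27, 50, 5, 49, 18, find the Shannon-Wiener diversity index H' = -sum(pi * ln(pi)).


Total N = 26 + 27 + 50 + 5 + 49 + 18 = 175
Per-species terms:
  p = 26/175 = 0.148571; ln(p) = -1.906692; p*ln(p) = 0.148571 * (-1.906692) = -0.283279
  p = 27/175 = 0.154286; ln(p) = -1.868947; p*ln(p) = 0.154286 * (-1.868947) = -0.288352
  p = 50/175 = 0.285714; ln(p) = -1.252764; p*ln(p) = 0.285714 * (-1.252764) = -0.357932
  p = 5/175 = 0.028571; ln(p) = -3.555363; p*ln(p) = 0.028571 * (-3.555363) = -0.101580
  p = 49/175 = 0.280000; ln(p) = -1.272966; p*ln(p) = 0.280000 * (-1.272966) = -0.356430
  p = 18/175 = 0.102857; ln(p) = -2.274416; p*ln(p) = 0.102857 * (-2.274416) = -0.233940
sum(p*ln(p)) = (-0.283279) + (-0.288352) + (-0.357932) + (-0.101580) + (-0.356430) + (-0.233940) = -1.621513
H' = -(-1.621513) = 1.621513 ≈ 1.6215

1.6215


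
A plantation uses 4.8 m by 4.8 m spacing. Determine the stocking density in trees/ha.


N = 10000 / 4.8^2 = 10000 / 23.04 = 434.028 ≈ 434 trees/ha

434 trees/ha


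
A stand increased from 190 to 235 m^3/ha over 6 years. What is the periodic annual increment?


PAI = (V2 - V1) / period = (235 - 190) / 6 = 45 / 6 = 7.50 m^3/ha/yr

7.50 m^3/ha/yr


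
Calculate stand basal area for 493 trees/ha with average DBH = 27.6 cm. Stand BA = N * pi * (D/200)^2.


(D/200)^2 = (27.6/200)^2 = 0.138^2 = 0.019044
Individual BA = 3.141593 * 0.019044 = 0.0598285 m^2
Stand BA = 493 * 0.0598285 = 29.4955 ≈ 29.50 m^2/ha

29.50 m^2/ha


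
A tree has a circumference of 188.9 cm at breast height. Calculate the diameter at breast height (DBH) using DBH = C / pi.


DBH = C / pi = 188.9 / 3.141593 = 60.1287 ≈ 60.13 cm

60.13 cm


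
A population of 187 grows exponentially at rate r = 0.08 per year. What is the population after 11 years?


r*t = 0.08 * 11 = 0.88
exp(0.88) = 2.41090
N = 187 * 2.41090 = 450.838 ≈ 451

451


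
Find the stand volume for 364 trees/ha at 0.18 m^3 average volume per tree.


V_stand = 364 * 0.18 = 65.52 ≈ 65.5 m^3/ha

65.5 m^3/ha


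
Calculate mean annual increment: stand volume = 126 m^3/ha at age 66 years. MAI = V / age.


MAI = 126 / 66 = 1.9091 ≈ 1.91 m^3/ha/yr

1.91 m^3/ha/yr


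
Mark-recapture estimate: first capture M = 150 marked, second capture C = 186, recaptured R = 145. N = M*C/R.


N = M * C / R = 150 * 186 / 145 = 27900 / 145 = 192.41 ≈ 192

192 individuals


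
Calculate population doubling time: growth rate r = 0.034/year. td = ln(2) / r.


td = ln(2) / 0.034 = 0.693147 / 0.034 = 20.3867 ≈ 20.4 years

20.4 years


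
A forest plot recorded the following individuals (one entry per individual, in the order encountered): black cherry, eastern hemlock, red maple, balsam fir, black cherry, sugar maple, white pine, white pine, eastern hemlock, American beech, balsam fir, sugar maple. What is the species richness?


Total individuals logged = 12
Distinct species (count of individuals): black cherry (2), eastern hemlock (2), red maple (1), balsam fir (2), sugar maple (2), white pine (2), American beech (1)
Species richness = number of distinct species = 7

7


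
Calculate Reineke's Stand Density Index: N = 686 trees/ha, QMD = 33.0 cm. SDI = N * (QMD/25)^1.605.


QMD/25 = 33.0/25 = 1.32
(1.32)^1.605 = exp(1.605 * ln(1.32)) = exp(1.605 * 0.277632) = exp(0.445599) = 1.56143
SDI = 686 * 1.56143 = 1071.14 ≈ 1071

1071


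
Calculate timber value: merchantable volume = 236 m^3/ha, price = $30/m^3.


Value = 236 * 30 = $7080/ha

$7080/ha


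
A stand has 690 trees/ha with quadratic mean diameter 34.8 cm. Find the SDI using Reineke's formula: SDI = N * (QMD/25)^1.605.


QMD/25 = 34.8/25 = 1.392
(1.392)^1.605 = exp(1.605 * ln(1.392)) = exp(1.605 * 0.330742) = exp(0.530841) = 1.70036
SDI = 690 * 1.70036 = 1173.25 ≈ 1173

1173


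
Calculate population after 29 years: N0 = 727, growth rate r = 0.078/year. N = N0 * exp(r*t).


r*t = 0.078 * 29 = 2.262
exp(2.262) = 9.60227
N = 727 * 9.60227 = 6980.85 ≈ 6981

6981


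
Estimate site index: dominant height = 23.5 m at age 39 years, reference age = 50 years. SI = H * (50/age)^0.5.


50/39 = 1.28205
(1.28205)^0.5 = 1.13228
SI = 23.5 * 1.13228 = 26.6086 ≈ 26.6 m

26.6 m


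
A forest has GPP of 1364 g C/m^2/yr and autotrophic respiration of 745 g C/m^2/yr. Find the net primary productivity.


NPP = GPP - Ra = 1364 - 745 = 619 g C/m^2/yr

619 g C/m^2/yr


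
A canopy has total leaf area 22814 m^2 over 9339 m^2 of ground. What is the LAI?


LAI = 22814 / 9339 = 2.4429 ≈ 2.44

2.44


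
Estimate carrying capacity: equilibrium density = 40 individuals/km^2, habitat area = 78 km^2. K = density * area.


K = 40 * 78 = 3120 individuals

3120 individuals


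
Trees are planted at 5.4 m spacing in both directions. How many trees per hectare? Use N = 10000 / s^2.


N = 10000 / 5.4^2 = 10000 / 29.16 = 342.936 ≈ 343 trees/ha

343 trees/ha


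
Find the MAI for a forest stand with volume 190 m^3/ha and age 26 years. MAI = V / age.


MAI = 190 / 26 = 7.3077 ≈ 7.31 m^3/ha/yr

7.31 m^3/ha/yr


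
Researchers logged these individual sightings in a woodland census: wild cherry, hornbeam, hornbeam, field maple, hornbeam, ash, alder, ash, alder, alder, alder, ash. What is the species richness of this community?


Total individuals logged = 12
Distinct species (count of individuals): wild cherry (1), hornbeam (3), field maple (1), ash (3), alder (4)
Species richness = number of distinct species = 5

5


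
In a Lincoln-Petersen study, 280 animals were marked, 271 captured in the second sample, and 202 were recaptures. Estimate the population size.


N = M * C / R = 280 * 271 / 202 = 75880 / 202 = 375.64 ≈ 376

376 individuals


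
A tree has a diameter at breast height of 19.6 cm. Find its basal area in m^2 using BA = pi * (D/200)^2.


D/200 = 19.6/200 = 0.098 m
(D/200)^2 = 0.098^2 = 0.009604
BA = 3.141593 * 0.009604 = 0.0301719 ≈ 0.0302 m^2

0.0302 m^2


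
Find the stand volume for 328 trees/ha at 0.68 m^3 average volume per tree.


V_stand = 328 * 0.68 = 223.04 ≈ 223.0 m^3/ha

223.0 m^3/ha


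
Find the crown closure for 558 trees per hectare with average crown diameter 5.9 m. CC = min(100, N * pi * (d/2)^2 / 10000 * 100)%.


(d/2)^2 = (5.9/2)^2 = 2.95^2 = 8.7025
Crown area = 3.141593 * 8.7025 = 27.3397 m^2
N * area / 10000 * 100 = 558 * 27.3397 / 10000 * 100 = 152.556
CC = min(100, 152.556) = 100%

100%


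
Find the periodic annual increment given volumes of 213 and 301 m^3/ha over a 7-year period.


PAI = (V2 - V1) / period = (301 - 213) / 7 = 88 / 7 = 12.5714 ≈ 12.57 m^3/ha/yr

12.57 m^3/ha/yr


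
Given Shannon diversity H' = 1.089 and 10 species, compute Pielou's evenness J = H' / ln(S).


ln(10) = 2.30259
J = H' / ln(S) = 1.089 / 2.30259 = 0.472946 ≈ 0.4729

0.4729


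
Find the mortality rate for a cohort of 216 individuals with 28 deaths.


Mortality rate = 28 / 216 = 0.129630 ≈ 0.1296

0.1296


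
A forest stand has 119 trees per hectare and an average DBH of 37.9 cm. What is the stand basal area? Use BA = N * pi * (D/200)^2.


(D/200)^2 = (37.9/200)^2 = 0.1895^2 = 0.03591025
Individual BA = 3.141593 * 0.03591025 = 0.112815 m^2
Stand BA = 119 * 0.112815 = 13.4250 ≈ 13.43 m^2/ha

13.43 m^2/ha


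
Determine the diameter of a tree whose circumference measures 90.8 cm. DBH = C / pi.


DBH = C / pi = 90.8 / 3.141593 = 28.9025 ≈ 28.90 cm

28.90 cm


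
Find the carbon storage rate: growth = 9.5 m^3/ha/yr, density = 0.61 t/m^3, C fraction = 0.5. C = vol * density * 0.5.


C = 9.5 * 0.61 * 0.5 = 2.8975 ≈ 2.90 t C/ha/yr

2.90 t C/ha/yr


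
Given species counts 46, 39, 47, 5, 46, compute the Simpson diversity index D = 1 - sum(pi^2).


Total N = 46 + 39 + 47 + 5 + 46 = 183
Per-species terms:
  p = 46/183 = 0.251366; p^2 = 0.251366^2 = 0.063185
  p = 39/183 = 0.213115; p^2 = 0.213115^2 = 0.045418
  p = 47/183 = 0.256831; p^2 = 0.256831^2 = 0.065962
  p = 5/183 = 0.027322; p^2 = 0.027322^2 = 0.000746
  p = 46/183 = 0.251366; p^2 = 0.251366^2 = 0.063185
sum(p^2) = 0.063185 + 0.045418 + 0.065962 + 0.000746 + 0.063185 = 0.238496
D = 1 - 0.238496 = 0.761504 ≈ 0.7615

0.7615


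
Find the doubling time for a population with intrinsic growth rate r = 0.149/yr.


td = ln(2) / 0.149 = 0.693147 / 0.149 = 4.65199 ≈ 4.7 years

4.7 years


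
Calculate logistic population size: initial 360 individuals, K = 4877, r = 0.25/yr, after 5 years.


(K - N0)/N0 = (4877 - 360)/360 = 4517/360 = 12.5472
r*t = 0.25 * 5 = 1.25; exp(-1.25) = 0.286505
12.5472 * 0.286505 = 3.59484
1 + 3.59484 = 4.59484
N = 4877 / 4.59484 = 1061.41 ≈ 1061

1061


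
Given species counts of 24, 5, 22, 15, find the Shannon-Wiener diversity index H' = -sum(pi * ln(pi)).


Total N = 24 + 5 + 22 + 15 = 66
Per-species terms:
  p = 24/66 = 0.363636; ln(p) = -1.011602; p*ln(p) = 0.363636 * (-1.011602) = -0.367855
  p = 5/66 = 0.075758; ln(p) = -2.580211; p*ln(p) = 0.075758 * (-2.580211) = -0.195472
  p = 22/66 = 0.333333; ln(p) = -1.098613; p*ln(p) = 0.333333 * (-1.098613) = -0.366204
  p = 15/66 = 0.227273; ln(p) = -1.481603; p*ln(p) = 0.227273 * (-1.481603) = -0.336728
sum(p*ln(p)) = (-0.367855) + (-0.195472) + (-0.366204) + (-0.336728) = -1.266259
H' = -(-1.266259) = 1.266259 ≈ 1.2663

1.2663


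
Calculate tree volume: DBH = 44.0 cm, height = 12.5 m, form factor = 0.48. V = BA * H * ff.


(D/200)^2 = (44.0/200)^2 = 0.22^2 = 0.0484
BA = 3.141593 * 0.0484 = 0.152053 m^2
V = 0.152053 * 12.5 * 0.48 = 0.912318 ≈ 0.912 m^3

0.912 m^3


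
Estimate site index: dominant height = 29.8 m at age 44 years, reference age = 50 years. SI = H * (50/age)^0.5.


50/44 = 1.13636
(1.13636)^0.5 = 1.06600
SI = 29.8 * 1.06600 = 31.7668 ≈ 31.8 m

31.8 m


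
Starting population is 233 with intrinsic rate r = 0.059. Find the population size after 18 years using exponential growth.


r*t = 0.059 * 18 = 1.062
exp(1.062) = 2.89215
N = 233 * 2.89215 = 673.871 ≈ 674

674


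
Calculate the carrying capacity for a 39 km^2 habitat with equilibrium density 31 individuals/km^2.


K = 31 * 39 = 1209 individuals

1209 individuals


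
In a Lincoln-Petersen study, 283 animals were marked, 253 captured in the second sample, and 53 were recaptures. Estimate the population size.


N = M * C / R = 283 * 253 / 53 = 71599 / 53 = 1350.92 ≈ 1351

1351 individuals


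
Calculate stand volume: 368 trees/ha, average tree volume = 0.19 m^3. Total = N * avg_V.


V_stand = 368 * 0.19 = 69.92 ≈ 69.9 m^3/ha

69.9 m^3/ha


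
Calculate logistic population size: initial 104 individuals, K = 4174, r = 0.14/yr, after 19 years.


(K - N0)/N0 = (4174 - 104)/104 = 4070/104 = 39.1346
r*t = 0.14 * 19 = 2.66; exp(-2.66) = 0.0699482
39.1346 * 0.0699482 = 2.73739
1 + 2.73739 = 3.73739
N = 4174 / 3.73739 = 1116.82 ≈ 1117

1117


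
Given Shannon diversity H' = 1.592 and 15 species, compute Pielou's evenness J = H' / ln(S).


ln(15) = 2.70805
J = H' / ln(S) = 1.592 / 2.70805 = 0.587877 ≈ 0.5879

0.5879


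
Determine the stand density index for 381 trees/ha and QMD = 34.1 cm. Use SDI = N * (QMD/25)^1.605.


QMD/25 = 34.1/25 = 1.364
(1.364)^1.605 = exp(1.605 * ln(1.364)) = exp(1.605 * 0.310422) = exp(0.498227) = 1.64580
SDI = 381 * 1.64580 = 627.050 ≈ 627

627


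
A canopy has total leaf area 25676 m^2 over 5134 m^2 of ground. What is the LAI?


LAI = 25676 / 5134 = 5.0012 ≈ 5.00

5.00
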